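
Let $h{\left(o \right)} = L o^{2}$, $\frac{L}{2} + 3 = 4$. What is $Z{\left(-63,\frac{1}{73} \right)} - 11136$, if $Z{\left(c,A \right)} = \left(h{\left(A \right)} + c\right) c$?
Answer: $- \frac{38193069}{5329} \approx -7167.0$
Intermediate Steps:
$L = 2$ ($L = -6 + 2 \cdot 4 = -6 + 8 = 2$)
$h{\left(o \right)} = 2 o^{2}$
$Z{\left(c,A \right)} = c \left(c + 2 A^{2}\right)$ ($Z{\left(c,A \right)} = \left(2 A^{2} + c\right) c = \left(c + 2 A^{2}\right) c = c \left(c + 2 A^{2}\right)$)
$Z{\left(-63,\frac{1}{73} \right)} - 11136 = - 63 \left(-63 + 2 \left(\frac{1}{73}\right)^{2}\right) - 11136 = - 63 \left(-63 + \frac{2}{5329}\right) - 11136 = \left(-63\right) \left(- \frac{335725}{5329}\right) - 11136 = \frac{21150675}{5329} - 11136 = - \frac{38193069}{5329}$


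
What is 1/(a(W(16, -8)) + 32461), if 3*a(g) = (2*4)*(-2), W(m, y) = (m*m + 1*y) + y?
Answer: 3/97367 ≈ 3.0811e-5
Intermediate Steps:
W(m, y) = m² + 2*y (W(m, y) = (m² + y) + y = (y + m²) + y = m² + 2*y)
a(g) = -16/3 (a(g) = ((2*4)*(-2))/3 = (8*(-2))/3 = (⅓)*(-16) = -16/3)
1/(a(W(16, -8)) + 32461) = 1/(-16/3 + 32461) = 1/(97367/3) = 3/97367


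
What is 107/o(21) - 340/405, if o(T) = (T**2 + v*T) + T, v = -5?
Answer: -5203/9639 ≈ -0.53979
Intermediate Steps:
o(T) = T**2 - 4*T (o(T) = (T**2 - 5*T) + T = T**2 - 4*T)
107/o(21) - 340/405 = 107/((21*(-4 + 21))) - 340/405 = 107/((21*17)) - 340*1/405 = 107/357 - 68/81 = -5203/9639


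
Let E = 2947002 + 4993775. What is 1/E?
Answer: 1/7940777 ≈ 1.2593e-7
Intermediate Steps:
E = 7940777
1/E = 1/7940777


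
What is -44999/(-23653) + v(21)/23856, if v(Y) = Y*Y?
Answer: 51615577/26869808 ≈ 1.9209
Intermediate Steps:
v(Y) = Y²
-44999/(-23653) + v(21)/23856 = -44999/(-23653) + 21²/23856 = -44999*(-1/23653) + 441*(1/23856) = 44999/23653 + 21/1136 = 51615577/26869808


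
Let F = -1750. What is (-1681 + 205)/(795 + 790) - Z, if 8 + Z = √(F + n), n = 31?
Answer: 11204/1585 - 3*I*√191 ≈ 7.0688 - 41.461*I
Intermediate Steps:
Z = -8 + 3*I*√191 (Z = -8 + √(-1750 + 31) = -8 + √(-1719) = -8 + 3*I*√191 ≈ -8.0 + 41.461*I)
(-1681 + 205)/(795 + 790) - Z = (-1681 + 205)/(795 + 790) - (-8 + 3*I*√191) = -1476/1585 + (8 - 3*I*√191) = 11204/1585 - 3*I*√191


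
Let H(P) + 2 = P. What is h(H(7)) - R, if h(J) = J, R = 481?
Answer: -476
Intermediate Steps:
H(P) = -2 + P
h(H(7)) - R = (-2 + 7) - 1*481 = 5 - 481 = -476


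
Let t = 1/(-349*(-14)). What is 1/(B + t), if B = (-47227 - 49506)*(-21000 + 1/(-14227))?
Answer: 69513122/141208469911597665 ≈ 4.9227e-10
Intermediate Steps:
t = 1/4886 ≈ 0.00020467
B = 28900628307733/14227 (B = -96733*(-21000 - 1/14227) = -96733*(-298767001/14227) = 28900628307733/14227 ≈ 2.0314e+9)
1/(B + t) = 1/(28900628307733/14227 + 1/4886) = 1/(141208469911597665/69513122) = 69513122/141208469911597665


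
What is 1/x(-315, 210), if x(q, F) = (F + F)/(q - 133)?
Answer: -16/15 ≈ -1.0667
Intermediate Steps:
x(q, F) = 2*F/(-133 + q) (x(q, F) = (2*F)/(-133 + q) = 2*F/(-133 + q))
1/x(-315, 210) = 1/(2*210/(-133 - 315)) = 1/(2*210/(-448)) = 1/(2*210*(-1/448)) = 1/(-15/16) = -16/15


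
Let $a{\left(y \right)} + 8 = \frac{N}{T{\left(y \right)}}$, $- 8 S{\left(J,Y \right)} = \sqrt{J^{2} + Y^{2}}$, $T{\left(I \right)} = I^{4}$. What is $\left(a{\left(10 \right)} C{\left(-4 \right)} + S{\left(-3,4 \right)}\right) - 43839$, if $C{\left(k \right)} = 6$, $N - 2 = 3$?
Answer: $- \frac{21943811}{500} \approx -43888.0$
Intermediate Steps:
$N = 5$ ($N = 2 + 3 = 5$)
$S{\left(J,Y \right)} = - \frac{\sqrt{J^{2} + Y^{2}}}{8}$
$a{\left(y \right)} = -8 + \frac{5}{y^{4}}$
$\left(a{\left(10 \right)} C{\left(-4 \right)} + S{\left(-3,4 \right)}\right) - 43839 = \left(\left(-8 + \frac{5}{10000}\right) 6 - \frac{\sqrt{\left(-3\right)^{2} + 4^{2}}}{8}\right) - 43839 = \left(\left(-8 + 5 \cdot \frac{1}{10000}\right) 6 - \frac{\sqrt{9 + 16}}{8}\right) - 43839 = \left(\left(-8 + \frac{1}{2000}\right) 6 - \frac{\sqrt{25}}{8}\right) - 43839 = \left(\left(- \frac{15999}{2000}\right) 6 - \frac{5}{8}\right) - 43839 = \left(- \frac{47997}{1000} - \frac{5}{8}\right) - 43839 = - \frac{24311}{500} - 43839 = - \frac{21943811}{500}$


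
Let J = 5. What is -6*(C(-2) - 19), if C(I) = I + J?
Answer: 96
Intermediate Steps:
C(I) = 5 + I (C(I) = I + 5 = 5 + I)
-6*(C(-2) - 19) = -6*((5 - 2) - 19) = -6*(3 - 19) = -6*(-16) = 96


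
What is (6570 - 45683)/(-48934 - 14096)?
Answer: 39113/63030 ≈ 0.62055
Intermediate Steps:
(6570 - 45683)/(-48934 - 14096) = -39113/(-63030) = -39113*(-1/63030) = 39113/63030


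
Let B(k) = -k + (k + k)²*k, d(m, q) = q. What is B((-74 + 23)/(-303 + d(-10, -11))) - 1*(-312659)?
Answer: 1209956313263/3869893 ≈ 3.1266e+5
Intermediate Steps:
B(k) = -k + 4*k³ (B(k) = -k + (2*k)²*k = -k + (4*k²)*k = -k + 4*k³)
B((-74 + 23)/(-303 + d(-10, -11))) - 1*(-312659) = (-(-74 + 23)/(-303 - 11) + 4*((-74 + 23)/(-303 - 11))³) - 1*(-312659) = (-(-51)/(-314) + 4*(-51/(-314))³) + 312659 = (-(-51)*(-1)/314 + 4*(-51*(-1/314))³) + 312659 = (-1*51/314 + 4*(51/314)³) + 312659 = (-51/314 + 4*(132651/30959144)) + 312659 = (-51/314 + 132651/7739786) + 312659 = -562224/3869893 + 312659 = 1209956313263/3869893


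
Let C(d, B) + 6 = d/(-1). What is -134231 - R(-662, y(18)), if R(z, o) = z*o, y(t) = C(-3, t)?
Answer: -136217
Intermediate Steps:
C(d, B) = -6 - d (C(d, B) = -6 + d/(-1) = -6 + d*(-1) = -6 - d)
y(t) = -3 (y(t) = -6 - 1*(-3) = -6 + 3 = -3)
R(z, o) = o*z
-134231 - R(-662, y(18)) = -134231 - (-3)*(-662) = -134231 - 1*1986 = -134231 - 1986 = -136217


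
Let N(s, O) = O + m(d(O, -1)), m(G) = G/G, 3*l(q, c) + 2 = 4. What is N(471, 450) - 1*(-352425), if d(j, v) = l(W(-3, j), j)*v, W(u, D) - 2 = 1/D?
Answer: 352876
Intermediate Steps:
W(u, D) = 2 + 1/D
l(q, c) = 2/3 (l(q, c) = -2/3 + (1/3)*4 = -2/3 + 4/3 = 2/3)
d(j, v) = 2*v/3
m(G) = 1
N(s, O) = 1 + O (N(s, O) = O + 1 = 1 + O)
N(471, 450) - 1*(-352425) = (1 + 450) - 1*(-352425) = 451 + 352425 = 352876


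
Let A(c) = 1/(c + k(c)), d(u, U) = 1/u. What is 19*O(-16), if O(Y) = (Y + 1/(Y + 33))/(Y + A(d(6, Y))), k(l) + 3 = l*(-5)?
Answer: 56639/3043 ≈ 18.613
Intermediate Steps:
k(l) = -3 - 5*l (k(l) = -3 + l*(-5) = -3 - 5*l)
A(c) = 1/(-3 - 4*c) (A(c) = 1/(c + (-3 - 5*c)) = 1/(-3 - 4*c))
O(Y) = (Y + 1/(33 + Y))/(-3/11 + Y) (O(Y) = (Y + 1/(Y + 33))/(Y - 1/(3 + 4/6)) = (Y + 1/(33 + Y))/(Y - 1/(3 + 4*(⅙))) = (Y + 1/(33 + Y))/(Y - 1/(3 + ⅔)) = (Y + 1/(33 + Y))/(Y - 1/11/3) = (Y + 1/(33 + Y))/(Y - 1*3/11) = (Y + 1/(33 + Y))/(Y - 3/11) = (Y + 1/(33 + Y))/(-3/11 + Y))
19*O(-16) = 19*(11*(1 + (-16)² + 33*(-16))/(-99 + 11*(-16)² + 360*(-16))) = 19*(11*(1 + 256 - 528)/(-99 + 11*256 - 5760)) = 19*(11*(-271)/(-99 + 2816 - 5760)) = 19*(11*(-271)/(-3043)) = 19*(11*(-1/3043)*(-271)) = 19*(2981/3043) = 56639/3043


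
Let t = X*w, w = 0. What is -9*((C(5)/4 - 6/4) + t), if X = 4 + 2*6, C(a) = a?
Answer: 9/4 ≈ 2.2500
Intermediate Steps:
X = 16 (X = 4 + 12 = 16)
t = 0 (t = 16*0 = 0)
-9*((C(5)/4 - 6/4) + t) = -9*((5/4 - 6/4) + 0) = -9*((5*(¼) - 6*¼) + 0) = -9*((5/4 - 3/2) + 0) = -9*(-¼ + 0) = -9*(-¼) = 9/4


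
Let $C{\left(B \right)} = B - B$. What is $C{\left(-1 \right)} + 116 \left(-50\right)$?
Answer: $-5800$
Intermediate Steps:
$C{\left(B \right)} = 0$
$C{\left(-1 \right)} + 116 \left(-50\right) = 0 + 116 \left(-50\right) = 0 - 5800 = -5800$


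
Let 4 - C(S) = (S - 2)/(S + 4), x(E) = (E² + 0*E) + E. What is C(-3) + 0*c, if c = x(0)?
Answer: 9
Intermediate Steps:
x(E) = E + E² (x(E) = (E² + 0) + E = E² + E = E + E²)
c = 0 (c = 0*(1 + 0) = 0*1 = 0)
C(S) = 4 - (-2 + S)/(4 + S) (C(S) = 4 - (S - 2)/(S + 4) = 4 - (-2 + S)/(4 + S))
C(-3) + 0*c = 3*(6 - 3)/(4 - 3) + 0*0 = 3*3/1 + 0 = 3*1*3 + 0 = 9 + 0 = 9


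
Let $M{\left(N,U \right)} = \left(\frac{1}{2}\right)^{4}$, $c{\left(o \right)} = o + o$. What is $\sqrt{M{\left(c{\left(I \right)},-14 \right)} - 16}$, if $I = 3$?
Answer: $\frac{i \sqrt{255}}{4} \approx 3.9922 i$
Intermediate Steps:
$c{\left(o \right)} = 2 o$
$M{\left(N,U \right)} = \frac{1}{16}$ ($M{\left(N,U \right)} = \left(\frac{1}{2}\right)^{4} = \frac{1}{16}$)
$\sqrt{M{\left(c{\left(I \right)},-14 \right)} - 16} = \sqrt{\frac{1}{16} - 16} = \sqrt{- \frac{255}{16}} = \frac{i \sqrt{255}}{4}$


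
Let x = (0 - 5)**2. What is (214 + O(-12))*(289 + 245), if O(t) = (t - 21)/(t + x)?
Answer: 1467966/13 ≈ 1.1292e+5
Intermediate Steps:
x = 25 (x = (-5)**2 = 25)
O(t) = (-21 + t)/(25 + t) (O(t) = (t - 21)/(t + 25) = (-21 + t)/(25 + t))
(214 + O(-12))*(289 + 245) = (214 + (-21 - 12)/(25 - 12))*(289 + 245) = (214 - 33/13)*534 = (2749/13)*534 = 1467966/13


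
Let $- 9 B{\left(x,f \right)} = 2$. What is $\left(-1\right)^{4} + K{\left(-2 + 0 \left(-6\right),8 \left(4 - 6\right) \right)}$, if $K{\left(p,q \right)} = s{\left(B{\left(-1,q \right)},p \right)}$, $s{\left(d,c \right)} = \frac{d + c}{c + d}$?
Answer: $2$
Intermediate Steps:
$B{\left(x,f \right)} = - \frac{2}{9}$ ($B{\left(x,f \right)} = \left(- \frac{1}{9}\right) 2 = - \frac{2}{9}$)
$s{\left(d,c \right)} = 1$ ($s{\left(d,c \right)} = \frac{c + d}{c + d} = 1$)
$K{\left(p,q \right)} = 1$
$\left(-1\right)^{4} + K{\left(-2 + 0 \left(-6\right),8 \left(4 - 6\right) \right)} = \left(-1\right)^{4} + 1 = 1 + 1 = 2$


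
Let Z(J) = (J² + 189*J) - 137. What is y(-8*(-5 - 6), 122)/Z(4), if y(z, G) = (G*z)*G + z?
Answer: 261976/127 ≈ 2062.8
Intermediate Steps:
Z(J) = -137 + J² + 189*J
y(z, G) = z + z*G² (y(z, G) = z*G² + z = z + z*G²)
y(-8*(-5 - 6), 122)/Z(4) = ((-8*(-5 - 6))*(1 + 122²))/(-137 + 4² + 189*4) = ((-8*(-11))*(1 + 14884))/(-137 + 16 + 756) = (88*14885)/635 = 1309880*(1/635) = 261976/127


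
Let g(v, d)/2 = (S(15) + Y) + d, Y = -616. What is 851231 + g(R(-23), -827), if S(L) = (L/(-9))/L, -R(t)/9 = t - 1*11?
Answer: 7635103/9 ≈ 8.4835e+5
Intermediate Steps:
R(t) = 99 - 9*t (R(t) = -9*(t - 1*11) = -9*(t - 11) = -9*(-11 + t) = 99 - 9*t)
S(L) = -⅑ (S(L) = (L*(-⅑))/L = (-L/9)/L = -⅑)
g(v, d) = -11090/9 + 2*d (g(v, d) = 2*((-⅑ - 616) + d) = 2*(-5545/9 + d) = -11090/9 + 2*d)
851231 + g(R(-23), -827) = 851231 + (-11090/9 + 2*(-827)) = 851231 + (-11090/9 - 1654) = 851231 - 25976/9 = 7635103/9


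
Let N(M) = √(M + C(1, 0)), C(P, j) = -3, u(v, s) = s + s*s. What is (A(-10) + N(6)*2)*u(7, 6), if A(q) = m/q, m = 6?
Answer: -126/5 + 84*√3 ≈ 120.29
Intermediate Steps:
u(v, s) = s + s²
N(M) = √(-3 + M) (N(M) = √(M - 3) = √(-3 + M))
A(q) = 6/q
(A(-10) + N(6)*2)*u(7, 6) = (6/(-10) + √(-3 + 6)*2)*(6*(1 + 6)) = (6*(-⅒) + √3*2)*(6*7) = (-⅗ + 2*√3)*42 = -126/5 + 84*√3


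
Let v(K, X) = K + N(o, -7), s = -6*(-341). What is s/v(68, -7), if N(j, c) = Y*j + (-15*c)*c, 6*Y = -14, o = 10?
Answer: -6138/2071 ≈ -2.9638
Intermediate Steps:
s = 2046
Y = -7/3 (Y = (⅙)*(-14) = -7/3 ≈ -2.3333)
N(j, c) = -15*c² - 7*j/3 (N(j, c) = -7*j/3 + (-15*c)*c = -7*j/3 - 15*c² = -15*c² - 7*j/3)
v(K, X) = -2275/3 + K (v(K, X) = K + (-15*(-7)² - 7/3*10) = K + (-15*49 - 70/3) = K + (-735 - 70/3) = K - 2275/3 = -2275/3 + K)
s/v(68, -7) = 2046/(-2275/3 + 68) = 2046/(-2071/3) = 2046*(-3/2071) = -6138/2071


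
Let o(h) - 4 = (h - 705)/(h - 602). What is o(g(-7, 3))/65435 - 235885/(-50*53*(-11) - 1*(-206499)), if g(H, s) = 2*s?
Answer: -9198613939233/9190136619740 ≈ -1.0009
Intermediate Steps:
o(h) = 4 + (-705 + h)/(-602 + h) (o(h) = 4 + (h - 705)/(h - 602) = 4 + (-705 + h)/(-602 + h))
o(g(-7, 3))/65435 - 235885/(-50*53*(-11) - 1*(-206499)) = ((-3113 + 5*(2*3))/(-602 + 2*3))/65435 - 235885/(-50*53*(-11) - 1*(-206499)) = ((-3113 + 5*6)/(-602 + 6))*(1/65435) - 235885/(-2650*(-11) + 206499) = ((-3113 + 30)/(-596))*(1/65435) - 235885/(29150 + 206499) = -1/596*(-3083)*(1/65435) - 235885/235649 = (3083/596)*(1/65435) - 235885*1/235649 = 3083/38999260 - 235885/235649 = -9198613939233/9190136619740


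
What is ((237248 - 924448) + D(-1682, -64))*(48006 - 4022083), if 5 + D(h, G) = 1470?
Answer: 2725163691595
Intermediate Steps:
D(h, G) = 1465 (D(h, G) = -5 + 1470 = 1465)
((237248 - 924448) + D(-1682, -64))*(48006 - 4022083) = ((237248 - 924448) + 1465)*(48006 - 4022083) = (-687200 + 1465)*(-3974077) = -685735*(-3974077) = 2725163691595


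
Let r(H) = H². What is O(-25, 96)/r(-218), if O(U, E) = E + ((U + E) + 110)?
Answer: 277/47524 ≈ 0.0058286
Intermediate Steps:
O(U, E) = 110 + U + 2*E (O(U, E) = E + ((E + U) + 110) = E + (110 + E + U) = 110 + U + 2*E)
O(-25, 96)/r(-218) = (110 - 25 + 2*96)/((-218)²) = (110 - 25 + 192)/47524 = 277*(1/47524) = 277/47524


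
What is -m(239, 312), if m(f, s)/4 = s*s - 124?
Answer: -388880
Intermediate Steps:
m(f, s) = -496 + 4*s**2 (m(f, s) = 4*(s*s - 124) = 4*(s**2 - 124) = 4*(-124 + s**2) = -496 + 4*s**2)
-m(239, 312) = -(-496 + 4*312**2) = -(-496 + 4*97344) = -(-496 + 389376) = -1*388880 = -388880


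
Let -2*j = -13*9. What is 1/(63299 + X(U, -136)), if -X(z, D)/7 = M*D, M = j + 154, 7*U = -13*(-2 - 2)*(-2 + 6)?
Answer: 1/265599 ≈ 3.7651e-6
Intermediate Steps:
j = 117/2 (j = -(-13)*9/2 = -1/2*(-117) = 117/2 ≈ 58.500)
U = 208/7 (U = (-13*(-2 - 2)*(-2 + 6))/7 = (-(-52)*4)/7 = (-13*(-16))/7 = (1/7)*208 = 208/7 ≈ 29.714)
M = 425/2 (M = 117/2 + 154 = 425/2 ≈ 212.50)
X(z, D) = -2975*D/2
1/(63299 + X(U, -136)) = 1/(63299 - 2975/2*(-136)) = 1/(63299 + 202300) = 1/265599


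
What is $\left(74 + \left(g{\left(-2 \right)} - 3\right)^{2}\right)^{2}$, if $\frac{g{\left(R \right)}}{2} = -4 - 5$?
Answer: $265225$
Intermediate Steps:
$g{\left(R \right)} = -18$ ($g{\left(R \right)} = 2 \left(-4 - 5\right) = 2 \left(-9\right) = -18$)
$\left(74 + \left(g{\left(-2 \right)} - 3\right)^{2}\right)^{2} = \left(74 + \left(-18 - 3\right)^{2}\right)^{2} = \left(74 + \left(-21\right)^{2}\right)^{2} = \left(74 + 441\right)^{2} = 515^{2} = 265225$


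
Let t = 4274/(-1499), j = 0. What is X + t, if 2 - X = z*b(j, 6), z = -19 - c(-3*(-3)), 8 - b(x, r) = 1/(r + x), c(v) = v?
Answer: 982514/4497 ≈ 218.48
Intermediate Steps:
b(x, r) = 8 - 1/(r + x)
z = -28 (z = -19 - (-3)*(-3) = -19 - 1*9 = -19 - 9 = -28)
X = 664/3 (X = 2 - (-28)*(-1 + 8*6 + 8*0)/(6 + 0) = 2 - (-28)*(-1 + 48 + 0)/6 = 2 - (-28)*(⅙)*47 = 2 - (-28)*47/6 = 2 - 1*(-658/3) = 2 + 658/3 = 664/3 ≈ 221.33)
t = -4274/1499 (t = 4274*(-1/1499) = -4274/1499 ≈ -2.8512)
X + t = 664/3 - 4274/1499 = 982514/4497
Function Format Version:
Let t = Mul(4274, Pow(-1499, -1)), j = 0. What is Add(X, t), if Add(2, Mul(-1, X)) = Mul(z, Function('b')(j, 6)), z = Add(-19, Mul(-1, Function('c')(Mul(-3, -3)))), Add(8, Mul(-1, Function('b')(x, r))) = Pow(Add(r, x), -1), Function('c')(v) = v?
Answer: Rational(982514, 4497) ≈ 218.48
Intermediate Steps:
Function('b')(x, r) = Add(8, Mul(-1, Pow(Add(r, x), -1)))
z = -28 (z = Add(-19, Mul(-1, Mul(-3, -3))) = Add(-19, Mul(-1, 9)) = Add(-19, -9) = -28)
X = Rational(664, 3) (X = Add(2, Mul(-1, Mul(-28, Mul(Pow(Add(6, 0), -1), Add(-1, Mul(8, 6), Mul(8, 0)))))) = Add(2, Mul(-1, Mul(-28, Mul(Pow(6, -1), Add(-1, 48, 0))))) = Add(2, Mul(-1, Mul(-28, Mul(Rational(1, 6), 47)))) = Add(2, Mul(-1, Mul(-28, Rational(47, 6)))) = Add(2, Mul(-1, Rational(-658, 3))) = Add(2, Rational(658, 3)) = Rational(664, 3) ≈ 221.33)
t = Rational(-4274, 1499) (t = Mul(4274, Rational(-1, 1499)) = Rational(-4274, 1499) ≈ -2.8512)
Add(X, t) = Add(Rational(664, 3), Rational(-4274, 1499)) = Rational(982514, 4497)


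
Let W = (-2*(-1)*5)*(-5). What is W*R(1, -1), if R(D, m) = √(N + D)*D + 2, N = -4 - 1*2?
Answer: -100 - 50*I*√5 ≈ -100.0 - 111.8*I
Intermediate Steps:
N = -6 (N = -4 - 2 = -6)
W = -50 (W = (2*5)*(-5) = 10*(-5) = -50)
R(D, m) = 2 + D*√(-6 + D) (R(D, m) = √(-6 + D)*D + 2 = D*√(-6 + D) + 2 = 2 + D*√(-6 + D))
W*R(1, -1) = -50*(2 + 1*√(-6 + 1)) = -50*(2 + 1*√(-5)) = -50*(2 + 1*(I*√5)) = -50*(2 + I*√5) = -100 - 50*I*√5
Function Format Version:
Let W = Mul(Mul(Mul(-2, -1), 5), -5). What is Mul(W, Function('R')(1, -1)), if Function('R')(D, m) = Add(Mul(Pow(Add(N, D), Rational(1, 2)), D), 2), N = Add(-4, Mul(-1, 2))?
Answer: Add(-100, Mul(-50, I, Pow(5, Rational(1, 2)))) ≈ Add(-100.00, Mul(-111.80, I))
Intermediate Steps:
N = -6 (N = Add(-4, -2) = -6)
W = -50 (W = Mul(Mul(2, 5), -5) = Mul(10, -5) = -50)
Function('R')(D, m) = Add(2, Mul(D, Pow(Add(-6, D), Rational(1, 2)))) (Function('R')(D, m) = Add(Mul(Pow(Add(-6, D), Rational(1, 2)), D), 2) = Add(Mul(D, Pow(Add(-6, D), Rational(1, 2))), 2) = Add(2, Mul(D, Pow(Add(-6, D), Rational(1, 2)))))
Mul(W, Function('R')(1, -1)) = Mul(-50, Add(2, Mul(1, Pow(Add(-6, 1), Rational(1, 2))))) = Mul(-50, Add(2, Mul(1, Pow(-5, Rational(1, 2))))) = Mul(-50, Add(2, Mul(1, Mul(I, Pow(5, Rational(1, 2)))))) = Mul(-50, Add(2, Mul(I, Pow(5, Rational(1, 2))))) = Add(-100, Mul(-50, I, Pow(5, Rational(1, 2))))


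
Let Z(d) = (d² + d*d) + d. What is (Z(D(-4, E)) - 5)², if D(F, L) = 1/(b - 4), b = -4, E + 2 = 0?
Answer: 26569/1024 ≈ 25.946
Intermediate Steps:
E = -2 (E = -2 + 0 = -2)
D(F, L) = -⅛ (D(F, L) = 1/(-4 - 4) = 1/(-8) = -⅛)
Z(d) = d + 2*d² (Z(d) = (d² + d²) + d = 2*d² + d = d + 2*d²)
(Z(D(-4, E)) - 5)² = (-(1 + 2*(-⅛))/8 - 5)² = (-(1 - ¼)/8 - 5)² = (-⅛*¾ - 5)² = (-3/32 - 5)² = (-163/32)² = 26569/1024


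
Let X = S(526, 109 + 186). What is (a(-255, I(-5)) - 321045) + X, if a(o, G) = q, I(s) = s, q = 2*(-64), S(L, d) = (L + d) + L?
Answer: -319826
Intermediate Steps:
S(L, d) = d + 2*L
q = -128
a(o, G) = -128
X = 1347 (X = (109 + 186) + 2*526 = 295 + 1052 = 1347)
(a(-255, I(-5)) - 321045) + X = (-128 - 321045) + 1347 = -321173 + 1347 = -319826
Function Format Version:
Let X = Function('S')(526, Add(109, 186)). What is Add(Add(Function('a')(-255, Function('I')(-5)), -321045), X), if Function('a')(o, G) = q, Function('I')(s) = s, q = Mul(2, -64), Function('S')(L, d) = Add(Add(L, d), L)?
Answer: -319826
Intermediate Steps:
Function('S')(L, d) = Add(d, Mul(2, L))
q = -128
Function('a')(o, G) = -128
X = 1347 (X = Add(Add(109, 186), Mul(2, 526)) = Add(295, 1052) = 1347)
Add(Add(Function('a')(-255, Function('I')(-5)), -321045), X) = Add(Add(-128, -321045), 1347) = Add(-321173, 1347) = -319826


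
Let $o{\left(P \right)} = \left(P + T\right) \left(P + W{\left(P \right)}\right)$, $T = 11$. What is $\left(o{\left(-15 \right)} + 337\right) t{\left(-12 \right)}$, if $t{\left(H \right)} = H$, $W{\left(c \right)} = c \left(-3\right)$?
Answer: $-2604$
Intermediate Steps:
$W{\left(c \right)} = - 3 c$
$o{\left(P \right)} = - 2 P \left(11 + P\right)$ ($o{\left(P \right)} = \left(P + 11\right) \left(P - 3 P\right) = \left(11 + P\right) \left(- 2 P\right) = - 2 P \left(11 + P\right)$)
$\left(o{\left(-15 \right)} + 337\right) t{\left(-12 \right)} = \left(2 \left(-15\right) \left(-11 - -15\right) + 337\right) \left(-12\right) = \left(2 \left(-15\right) \left(-11 + 15\right) + 337\right) \left(-12\right) = \left(2 \left(-15\right) 4 + 337\right) \left(-12\right) = \left(-120 + 337\right) \left(-12\right) = 217 \left(-12\right) = -2604$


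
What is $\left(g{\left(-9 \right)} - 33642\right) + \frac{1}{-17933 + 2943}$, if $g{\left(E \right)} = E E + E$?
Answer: $- \frac{503214301}{14990} \approx -33570.0$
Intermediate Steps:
$g{\left(E \right)} = E + E^{2}$ ($g{\left(E \right)} = E^{2} + E = E + E^{2}$)
$\left(g{\left(-9 \right)} - 33642\right) + \frac{1}{-17933 + 2943} = \left(- 9 \left(1 - 9\right) - 33642\right) + \frac{1}{-17933 + 2943} = \left(\left(-9\right) \left(-8\right) - 33642\right) + \frac{1}{-14990} = \left(72 - 33642\right) - \frac{1}{14990} = -33570 - \frac{1}{14990} = - \frac{503214301}{14990}$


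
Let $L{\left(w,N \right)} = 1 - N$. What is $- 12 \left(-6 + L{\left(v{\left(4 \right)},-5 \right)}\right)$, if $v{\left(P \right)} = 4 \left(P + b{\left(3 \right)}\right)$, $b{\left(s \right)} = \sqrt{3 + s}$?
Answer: $0$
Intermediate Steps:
$v{\left(P \right)} = 4 P + 4 \sqrt{6}$ ($v{\left(P \right)} = 4 \left(P + \sqrt{3 + 3}\right) = 4 \left(P + \sqrt{6}\right) = 4 P + 4 \sqrt{6}$)
$- 12 \left(-6 + L{\left(v{\left(4 \right)},-5 \right)}\right) = - 12 \left(-6 + \left(1 - -5\right)\right) = - 12 \left(-6 + \left(1 + 5\right)\right) = - 12 \left(-6 + 6\right) = \left(-12\right) 0 = 0$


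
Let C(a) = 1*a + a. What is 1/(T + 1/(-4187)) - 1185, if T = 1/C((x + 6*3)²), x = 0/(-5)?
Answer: -1480539/3539 ≈ -418.35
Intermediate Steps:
x = 0 (x = 0*(-⅕) = 0)
C(a) = 2*a (C(a) = a + a = 2*a)
T = 1/648 (T = 1/(2*(0 + 6*3)²) = 1/(2*(0 + 18)²) = 1/(2*18²) = 1/(2*324) = 1/648 ≈ 0.0015432)
1/(T + 1/(-4187)) - 1185 = 1/(1/648 + 1/(-4187)) - 1185 = 1/(1/648 - 1/4187) - 1185 = 1/(3539/2713176) - 1185 = 2713176/3539 - 1185 = -1480539/3539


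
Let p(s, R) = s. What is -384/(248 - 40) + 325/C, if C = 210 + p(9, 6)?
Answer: -1031/2847 ≈ -0.36214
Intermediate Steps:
C = 219 (C = 210 + 9 = 219)
-384/(248 - 40) + 325/C = -384/(248 - 40) + 325/219 = -384/208 + 325*(1/219) = -384*1/208 + 325/219 = -24/13 + 325/219 = -1031/2847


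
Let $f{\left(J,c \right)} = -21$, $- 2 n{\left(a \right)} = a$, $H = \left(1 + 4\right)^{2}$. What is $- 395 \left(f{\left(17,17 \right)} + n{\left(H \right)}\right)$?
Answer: $\frac{26465}{2} \approx 13233.0$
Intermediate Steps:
$H = 25$ ($H = 5^{2} = 25$)
$n{\left(a \right)} = - \frac{a}{2}$
$- 395 \left(f{\left(17,17 \right)} + n{\left(H \right)}\right) = - 395 \left(-21 - \frac{25}{2}\right) = \left(-395\right) \left(- \frac{67}{2}\right) = \frac{26465}{2}$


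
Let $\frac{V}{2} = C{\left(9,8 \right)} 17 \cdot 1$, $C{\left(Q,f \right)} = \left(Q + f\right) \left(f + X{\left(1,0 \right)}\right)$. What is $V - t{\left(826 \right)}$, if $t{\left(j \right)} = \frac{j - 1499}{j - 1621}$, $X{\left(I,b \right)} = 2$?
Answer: $\frac{4594427}{795} \approx 5779.2$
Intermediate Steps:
$t{\left(j \right)} = \frac{-1499 + j}{-1621 + j}$
$C{\left(Q,f \right)} = \left(2 + f\right) \left(Q + f\right)$ ($C{\left(Q,f \right)} = \left(Q + f\right) \left(f + 2\right) = \left(Q + f\right) \left(2 + f\right) = \left(2 + f\right) \left(Q + f\right)$)
$V = 5780$ ($V = 2 \left(8^{2} + 2 \cdot 9 + 2 \cdot 8 + 9 \cdot 8\right) 17 \cdot 1 = 2 \left(64 + 18 + 16 + 72\right) 17 \cdot 1 = 2 \cdot 170 \cdot 17 \cdot 1 = 2 \cdot 2890 \cdot 1 = 2 \cdot 2890 = 5780$)
$V - t{\left(826 \right)} = 5780 - \frac{-1499 + 826}{-1621 + 826} = 5780 - \frac{1}{-795} \left(-673\right) = 5780 - \left(- \frac{1}{795}\right) \left(-673\right) = 5780 - \frac{673}{795} = \frac{4594427}{795}$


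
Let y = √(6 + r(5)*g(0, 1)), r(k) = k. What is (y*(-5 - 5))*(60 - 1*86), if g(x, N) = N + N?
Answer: 1040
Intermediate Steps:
g(x, N) = 2*N
y = 4 (y = √(6 + 5*(2*1)) = √(6 + 5*2) = √(6 + 10) = √16 = 4)
(y*(-5 - 5))*(60 - 1*86) = (4*(-5 - 5))*(60 - 1*86) = (4*(-10))*(60 - 86) = -40*(-26) = 1040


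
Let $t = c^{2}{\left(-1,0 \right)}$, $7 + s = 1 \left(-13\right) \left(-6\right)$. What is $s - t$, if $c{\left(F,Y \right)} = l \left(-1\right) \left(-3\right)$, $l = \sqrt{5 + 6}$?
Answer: $-28$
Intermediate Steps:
$l = \sqrt{11} \approx 3.3166$
$c{\left(F,Y \right)} = 3 \sqrt{11}$ ($c{\left(F,Y \right)} = \sqrt{11} \left(-1\right) \left(-3\right) = - \sqrt{11} \left(-3\right) = 3 \sqrt{11}$)
$s = 71$ ($s = -7 + 1 \left(-13\right) \left(-6\right) = -7 - -78 = -7 + 78 = 71$)
$t = 99$ ($t = \left(3 \sqrt{11}\right)^{2} = 99$)
$s - t = 71 - 99 = -28$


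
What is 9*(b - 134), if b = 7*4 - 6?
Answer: -1008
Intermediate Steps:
b = 22 (b = 28 - 6 = 22)
9*(b - 134) = 9*(22 - 134) = 9*(-112) = -1008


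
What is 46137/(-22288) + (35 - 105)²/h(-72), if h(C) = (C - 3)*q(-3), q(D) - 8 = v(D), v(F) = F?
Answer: -722929/47760 ≈ -15.137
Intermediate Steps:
q(D) = 8 + D
h(C) = -15 + 5*C (h(C) = (C - 3)*(8 - 3) = (-3 + C)*5 = -15 + 5*C)
46137/(-22288) + (35 - 105)²/h(-72) = 46137/(-22288) + (35 - 105)²/(-15 + 5*(-72)) = 46137*(-1/22288) + (-70)²/(-15 - 360) = -6591/3184 + 4900/(-375) = -6591/3184 + 4900*(-1/375) = -6591/3184 - 196/15 = -722929/47760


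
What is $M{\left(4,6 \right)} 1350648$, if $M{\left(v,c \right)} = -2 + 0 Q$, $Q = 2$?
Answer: $-2701296$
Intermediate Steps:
$M{\left(v,c \right)} = -2$ ($M{\left(v,c \right)} = -2 + 0 \cdot 2 = -2 + 0 = -2$)
$M{\left(4,6 \right)} 1350648 = \left(-2\right) 1350648 = -2701296$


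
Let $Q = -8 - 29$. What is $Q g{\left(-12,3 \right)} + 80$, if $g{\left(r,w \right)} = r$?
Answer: $524$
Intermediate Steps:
$Q = -37$
$Q g{\left(-12,3 \right)} + 80 = \left(-37\right) \left(-12\right) + 80 = 444 + 80 = 524$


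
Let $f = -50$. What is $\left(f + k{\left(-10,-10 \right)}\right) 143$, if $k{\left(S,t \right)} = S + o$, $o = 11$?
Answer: $-7007$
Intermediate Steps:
$k{\left(S,t \right)} = 11 + S$ ($k{\left(S,t \right)} = S + 11 = 11 + S$)
$\left(f + k{\left(-10,-10 \right)}\right) 143 = \left(-50 + \left(11 - 10\right)\right) 143 = \left(-50 + 1\right) 143 = \left(-49\right) 143 = -7007$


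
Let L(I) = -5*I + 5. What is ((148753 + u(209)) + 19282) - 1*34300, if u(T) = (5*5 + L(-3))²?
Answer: 135760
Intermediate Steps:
L(I) = 5 - 5*I
u(T) = 2025 (u(T) = (5*5 + (5 - 5*(-3)))² = (25 + (5 + 15))² = (25 + 20)² = 45² = 2025)
((148753 + u(209)) + 19282) - 1*34300 = ((148753 + 2025) + 19282) - 1*34300 = (150778 + 19282) - 34300 = 170060 - 34300 = 135760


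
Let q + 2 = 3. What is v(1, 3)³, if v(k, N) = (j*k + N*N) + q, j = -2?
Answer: 512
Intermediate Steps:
q = 1 (q = -2 + 3 = 1)
v(k, N) = 1 + N² - 2*k (v(k, N) = (-2*k + N*N) + 1 = (-2*k + N²) + 1 = (N² - 2*k) + 1 = 1 + N² - 2*k)
v(1, 3)³ = (1 + 3² - 2*1)³ = (1 + 9 - 2)³ = 8³ = 512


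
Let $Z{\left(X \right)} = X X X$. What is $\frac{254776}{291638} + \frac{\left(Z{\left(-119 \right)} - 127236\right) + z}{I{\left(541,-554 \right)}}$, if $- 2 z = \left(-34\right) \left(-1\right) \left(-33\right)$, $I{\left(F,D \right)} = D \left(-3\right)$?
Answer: $- \frac{131994051595}{121175589} \approx -1089.3$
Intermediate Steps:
$Z{\left(X \right)} = X^{3}$ ($Z{\left(X \right)} = X^{2} X = X^{3}$)
$I{\left(F,D \right)} = - 3 D$
$z = 561$ ($z = - \frac{\left(-34\right) \left(-1\right) \left(-33\right)}{2} = - \frac{34 \left(-33\right)}{2} = \left(- \frac{1}{2}\right) \left(-1122\right) = 561$)
$\frac{254776}{291638} + \frac{\left(Z{\left(-119 \right)} - 127236\right) + z}{I{\left(541,-554 \right)}} = \frac{254776}{291638} + \frac{\left(\left(-119\right)^{3} - 127236\right) + 561}{\left(-3\right) \left(-554\right)} = 254776 \cdot \frac{1}{291638} + \frac{\left(-1685159 - 127236\right) + 561}{1662} = \frac{127388}{145819} + \left(-1812395 + 561\right) \frac{1}{1662} = \frac{127388}{145819} - \frac{905917}{831} = - \frac{131994051595}{121175589}$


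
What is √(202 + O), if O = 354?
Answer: 2*√139 ≈ 23.580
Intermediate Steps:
√(202 + O) = √(202 + 354) = √556 = 2*√139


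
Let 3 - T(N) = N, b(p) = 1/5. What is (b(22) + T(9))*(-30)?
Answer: 174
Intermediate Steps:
b(p) = ⅕
T(N) = 3 - N
(b(22) + T(9))*(-30) = (⅕ + (3 - 1*9))*(-30) = (⅕ + (3 - 9))*(-30) = (⅕ - 6)*(-30) = -29/5*(-30) = 174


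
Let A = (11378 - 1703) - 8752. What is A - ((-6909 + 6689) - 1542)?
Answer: 2685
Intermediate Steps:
A = 923 (A = 9675 - 8752 = 923)
A - ((-6909 + 6689) - 1542) = 923 - ((-6909 + 6689) - 1542) = 923 - (-220 - 1542) = 923 - 1*(-1762) = 923 + 1762 = 2685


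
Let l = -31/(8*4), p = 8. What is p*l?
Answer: -31/4 ≈ -7.7500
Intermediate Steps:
l = -31/32 ≈ -0.96875
p*l = 8*(-31/32) = -31/4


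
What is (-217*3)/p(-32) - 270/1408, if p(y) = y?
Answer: 14187/704 ≈ 20.152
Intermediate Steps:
(-217*3)/p(-32) - 270/1408 = -217*3/(-32) - 270/1408 = -651*(-1/32) - 270*1/1408 = 651/32 - 135/704 = 14187/704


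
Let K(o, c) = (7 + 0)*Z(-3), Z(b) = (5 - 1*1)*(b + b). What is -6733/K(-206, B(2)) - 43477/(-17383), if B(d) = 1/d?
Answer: 124343875/2920344 ≈ 42.578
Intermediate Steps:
Z(b) = 8*b (Z(b) = (5 - 1)*(2*b) = 4*(2*b) = 8*b)
K(o, c) = -168 (K(o, c) = (7 + 0)*(8*(-3)) = 7*(-24) = -168)
-6733/K(-206, B(2)) - 43477/(-17383) = -6733/(-168) - 43477/(-17383) = -6733*(-1/168) - 43477*(-1/17383) = 6733/168 + 43477/17383 = 124343875/2920344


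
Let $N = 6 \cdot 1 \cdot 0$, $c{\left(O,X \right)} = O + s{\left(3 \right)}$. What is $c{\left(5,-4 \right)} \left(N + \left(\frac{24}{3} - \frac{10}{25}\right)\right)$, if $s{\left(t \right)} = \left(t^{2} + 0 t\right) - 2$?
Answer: $\frac{456}{5} \approx 91.2$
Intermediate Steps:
$s{\left(t \right)} = -2 + t^{2}$ ($s{\left(t \right)} = \left(t^{2} + 0\right) - 2 = t^{2} - 2 = -2 + t^{2}$)
$c{\left(O,X \right)} = 7 + O$ ($c{\left(O,X \right)} = O - \left(2 - 3^{2}\right) = O + \left(-2 + 9\right) = O + 7 = 7 + O$)
$N = 0$ ($N = 6 \cdot 0 = 0$)
$c{\left(5,-4 \right)} \left(N + \left(\frac{24}{3} - \frac{10}{25}\right)\right) = \left(7 + 5\right) \left(0 + \left(\frac{24}{3} - \frac{10}{25}\right)\right) = 12 \left(0 + \left(24 \cdot \frac{1}{3} - \frac{2}{5}\right)\right) = 12 \left(0 + \left(8 - \frac{2}{5}\right)\right) = 12 \left(0 + \frac{38}{5}\right) = 12 \cdot \frac{38}{5} = \frac{456}{5}$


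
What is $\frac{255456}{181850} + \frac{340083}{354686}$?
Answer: $\frac{76225380183}{32249824550} \approx 2.3636$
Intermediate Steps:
$\frac{255456}{181850} + \frac{340083}{354686} = 255456 \cdot \frac{1}{181850} + 340083 \cdot \frac{1}{354686} = \frac{127728}{90925} + \frac{340083}{354686} = \frac{76225380183}{32249824550}$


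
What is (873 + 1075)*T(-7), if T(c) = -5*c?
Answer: 68180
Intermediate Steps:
(873 + 1075)*T(-7) = (873 + 1075)*(-5*(-7)) = 1948*35 = 68180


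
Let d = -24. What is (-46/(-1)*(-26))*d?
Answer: 28704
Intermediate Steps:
(-46/(-1)*(-26))*d = (-46/(-1)*(-26))*(-24) = (-46*(-1)*(-26))*(-24) = (46*(-26))*(-24) = -1196*(-24) = 28704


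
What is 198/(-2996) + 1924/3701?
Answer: 2515753/5544098 ≈ 0.45377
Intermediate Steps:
198/(-2996) + 1924/3701 = 198*(-1/2996) + 1924*(1/3701) = -99/1498 + 1924/3701 = 2515753/5544098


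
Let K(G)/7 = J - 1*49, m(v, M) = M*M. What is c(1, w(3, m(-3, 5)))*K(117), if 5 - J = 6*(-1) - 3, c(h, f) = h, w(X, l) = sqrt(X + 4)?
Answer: -245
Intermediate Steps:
m(v, M) = M**2
w(X, l) = sqrt(4 + X)
J = 14 (J = 5 - (6*(-1) - 3) = 5 - (-6 - 3) = 5 - 1*(-9) = 5 + 9 = 14)
K(G) = -245 (K(G) = 7*(14 - 1*49) = 7*(14 - 49) = 7*(-35) = -245)
c(1, w(3, m(-3, 5)))*K(117) = 1*(-245) = -245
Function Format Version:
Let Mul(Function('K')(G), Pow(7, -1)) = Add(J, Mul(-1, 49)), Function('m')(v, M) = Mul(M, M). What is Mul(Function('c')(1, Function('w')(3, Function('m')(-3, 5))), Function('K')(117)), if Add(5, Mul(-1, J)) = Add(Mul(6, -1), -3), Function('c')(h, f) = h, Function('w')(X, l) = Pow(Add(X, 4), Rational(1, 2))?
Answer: -245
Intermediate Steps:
Function('m')(v, M) = Pow(M, 2)
Function('w')(X, l) = Pow(Add(4, X), Rational(1, 2))
J = 14 (J = Add(5, Mul(-1, Add(Mul(6, -1), -3))) = Add(5, Mul(-1, Add(-6, -3))) = Add(5, Mul(-1, -9)) = Add(5, 9) = 14)
Function('K')(G) = -245 (Function('K')(G) = Mul(7, Add(14, Mul(-1, 49))) = Mul(7, Add(14, -49)) = Mul(7, -35) = -245)
Mul(Function('c')(1, Function('w')(3, Function('m')(-3, 5))), Function('K')(117)) = Mul(1, -245) = -245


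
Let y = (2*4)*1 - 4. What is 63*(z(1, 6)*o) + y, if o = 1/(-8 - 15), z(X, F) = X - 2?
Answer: 155/23 ≈ 6.7391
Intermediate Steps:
z(X, F) = -2 + X
o = -1/23 (o = 1/(-23) = -1/23 ≈ -0.043478)
y = 4 (y = 8*1 - 4 = 8 - 4 = 4)
63*(z(1, 6)*o) + y = 63*((-2 + 1)*(-1/23)) + 4 = 63*(-1*(-1/23)) + 4 = 63*(1/23) + 4 = 63/23 + 4 = 155/23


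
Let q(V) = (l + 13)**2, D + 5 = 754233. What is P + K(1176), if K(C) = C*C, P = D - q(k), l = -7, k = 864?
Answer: 2137168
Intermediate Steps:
D = 754228 (D = -5 + 754233 = 754228)
q(V) = 36 (q(V) = (-7 + 13)**2 = 6**2 = 36)
P = 754192 (P = 754228 - 1*36 = 754228 - 36 = 754192)
K(C) = C**2
P + K(1176) = 754192 + 1176**2 = 754192 + 1382976 = 2137168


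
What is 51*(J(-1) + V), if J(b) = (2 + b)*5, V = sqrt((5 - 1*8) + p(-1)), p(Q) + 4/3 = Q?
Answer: 255 + 68*I*sqrt(3) ≈ 255.0 + 117.78*I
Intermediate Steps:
p(Q) = -4/3 + Q
V = 4*I*sqrt(3)/3 (V = sqrt((5 - 1*8) + (-4/3 - 1)) = sqrt((5 - 8) - 7/3) = sqrt(-3 - 7/3) = sqrt(-16/3) = 4*I*sqrt(3)/3 ≈ 2.3094*I)
J(b) = 10 + 5*b
51*(J(-1) + V) = 51*((10 + 5*(-1)) + 4*I*sqrt(3)/3) = 51*((10 - 5) + 4*I*sqrt(3)/3) = 51*(5 + 4*I*sqrt(3)/3) = 255 + 68*I*sqrt(3)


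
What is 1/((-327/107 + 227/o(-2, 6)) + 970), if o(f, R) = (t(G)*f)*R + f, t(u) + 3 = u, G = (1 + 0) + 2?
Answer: 214/182637 ≈ 0.0011717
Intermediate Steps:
G = 3 (G = 1 + 2 = 3)
t(u) = -3 + u
o(f, R) = f (o(f, R) = ((-3 + 3)*f)*R + f = (0*f)*R + f = 0*R + f = 0 + f = f)
1/((-327/107 + 227/o(-2, 6)) + 970) = 1/((-327/107 + 227/(-2)) + 970) = 1/((-327*1/107 + 227*(-½)) + 970) = 1/((-327/107 - 227/2) + 970) = 1/(-24943/214 + 970) = 1/(182637/214) = 214/182637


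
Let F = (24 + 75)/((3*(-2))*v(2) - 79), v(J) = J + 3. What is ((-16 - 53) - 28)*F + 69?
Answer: 17124/109 ≈ 157.10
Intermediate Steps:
v(J) = 3 + J
F = -99/109 (F = (24 + 75)/((3*(-2))*(3 + 2) - 79) = 99/(-6*5 - 79) = 99/(-30 - 79) = 99/(-109) = 99*(-1/109) = -99/109 ≈ -0.90826)
((-16 - 53) - 28)*F + 69 = ((-16 - 53) - 28)*(-99/109) + 69 = (-69 - 28)*(-99/109) + 69 = -97*(-99/109) + 69 = 9603/109 + 69 = 17124/109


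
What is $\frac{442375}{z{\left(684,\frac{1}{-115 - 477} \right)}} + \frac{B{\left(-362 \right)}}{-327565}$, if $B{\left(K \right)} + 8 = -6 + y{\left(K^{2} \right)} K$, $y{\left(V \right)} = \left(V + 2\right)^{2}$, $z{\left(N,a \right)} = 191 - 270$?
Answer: $\frac{490970095043599}{25877635} \approx 1.8973 \cdot 10^{7}$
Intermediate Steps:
$z{\left(N,a \right)} = -79$
$y{\left(V \right)} = \left(2 + V\right)^{2}$
$B{\left(K \right)} = -14 + K \left(2 + K^{2}\right)^{2}$ ($B{\left(K \right)} = -8 + \left(-6 + \left(2 + K^{2}\right)^{2} K\right) = -8 + \left(-6 + K \left(2 + K^{2}\right)^{2}\right) = -14 + K \left(2 + K^{2}\right)^{2}$)
$\frac{442375}{z{\left(684,\frac{1}{-115 - 477} \right)}} + \frac{B{\left(-362 \right)}}{-327565} = \frac{442375}{-79} + \frac{-14 - 362 \left(2 + \left(-362\right)^{2}\right)^{2}}{-327565} = 442375 \left(- \frac{1}{79}\right) + \left(-14 - 362 \left(2 + 131044\right)^{2}\right) \left(- \frac{1}{327565}\right) = - \frac{442375}{79} + \left(-14 - 362 \cdot 131046^{2}\right) \left(- \frac{1}{327565}\right) = - \frac{442375}{79} + \left(-14 - 6216645589992\right) \left(- \frac{1}{327565}\right) = - \frac{442375}{79} - - \frac{6216645590006}{327565} = - \frac{442375}{79} + \frac{6216645590006}{327565} = \frac{490970095043599}{25877635}$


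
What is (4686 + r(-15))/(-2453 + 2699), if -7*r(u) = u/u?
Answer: 32801/1722 ≈ 19.048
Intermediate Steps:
r(u) = -⅐ (r(u) = -u/(7*u) = -⅐*1 = -⅐)
(4686 + r(-15))/(-2453 + 2699) = (4686 - ⅐)/(-2453 + 2699) = (32801/7)/246 = (32801/7)*(1/246) = 32801/1722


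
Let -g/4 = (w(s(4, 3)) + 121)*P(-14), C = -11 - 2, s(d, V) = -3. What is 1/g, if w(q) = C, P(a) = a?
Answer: 1/6048 ≈ 0.00016534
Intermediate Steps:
C = -13
w(q) = -13
g = 6048 (g = -4*(-13 + 121)*(-14) = -432*(-14) = -4*(-1512) = 6048)
1/g = 1/6048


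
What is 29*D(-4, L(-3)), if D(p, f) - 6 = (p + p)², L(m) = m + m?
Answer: 2030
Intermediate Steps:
L(m) = 2*m
D(p, f) = 6 + 4*p² (D(p, f) = 6 + (p + p)² = 6 + (2*p)² = 6 + 4*p²)
29*D(-4, L(-3)) = 29*(6 + 4*(-4)²) = 29*(6 + 4*16) = 29*(6 + 64) = 29*70 = 2030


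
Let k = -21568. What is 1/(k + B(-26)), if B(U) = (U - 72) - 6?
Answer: -1/21672 ≈ -4.6142e-5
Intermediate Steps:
B(U) = -78 + U (B(U) = (-72 + U) - 6 = -78 + U)
1/(k + B(-26)) = 1/(-21568 + (-78 - 26)) = 1/(-21568 - 104) = 1/(-21672) = -1/21672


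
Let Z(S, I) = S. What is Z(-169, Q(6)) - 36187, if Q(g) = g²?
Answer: -36356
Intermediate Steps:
Z(-169, Q(6)) - 36187 = -169 - 36187 = -36356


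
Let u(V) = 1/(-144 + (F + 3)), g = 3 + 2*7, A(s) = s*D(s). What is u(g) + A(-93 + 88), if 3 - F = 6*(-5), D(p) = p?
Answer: 2699/108 ≈ 24.991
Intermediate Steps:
A(s) = s² (A(s) = s*s = s²)
F = 33 (F = 3 - 6*(-5) = 3 - 1*(-30) = 3 + 30 = 33)
g = 17 (g = 3 + 14 = 17)
u(V) = -1/108 (u(V) = 1/(-144 + (33 + 3)) = 1/(-144 + 36) = 1/(-108) = -1/108)
u(g) + A(-93 + 88) = -1/108 + (-93 + 88)² = -1/108 + (-5)² = -1/108 + 25 = 2699/108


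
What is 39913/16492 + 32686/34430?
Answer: 956631051/283909780 ≈ 3.3695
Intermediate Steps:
39913/16492 + 32686/34430 = 39913*(1/16492) + 32686*(1/34430) = 39913/16492 + 16343/17215 = 956631051/283909780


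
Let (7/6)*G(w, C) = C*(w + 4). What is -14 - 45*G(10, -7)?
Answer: 3766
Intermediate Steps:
G(w, C) = 6*C*(4 + w)/7 (G(w, C) = 6*(C*(w + 4))/7 = 6*(C*(4 + w))/7 = 6*C*(4 + w)/7)
-14 - 45*G(10, -7) = -14 - 270*(-7)*(4 + 10)/7 = -14 - 270*(-7)*14/7 = -14 - 45*(-84) = -14 + 3780 = 3766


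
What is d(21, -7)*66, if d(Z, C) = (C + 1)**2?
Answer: 2376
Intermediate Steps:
d(Z, C) = (1 + C)**2
d(21, -7)*66 = (1 - 7)**2*66 = (-6)**2*66 = 36*66 = 2376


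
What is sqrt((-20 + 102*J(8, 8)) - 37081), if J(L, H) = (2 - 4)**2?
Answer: 9*I*sqrt(453) ≈ 191.55*I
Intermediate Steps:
J(L, H) = 4 (J(L, H) = (-2)**2 = 4)
sqrt((-20 + 102*J(8, 8)) - 37081) = sqrt((-20 + 102*4) - 37081) = sqrt((-20 + 408) - 37081) = sqrt(388 - 37081) = sqrt(-36693) = 9*I*sqrt(453)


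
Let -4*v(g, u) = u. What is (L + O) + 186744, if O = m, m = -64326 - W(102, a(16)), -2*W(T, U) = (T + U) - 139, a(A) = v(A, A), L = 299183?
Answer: 843161/2 ≈ 4.2158e+5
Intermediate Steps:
v(g, u) = -u/4
a(A) = -A/4
W(T, U) = 139/2 - T/2 - U/2 (W(T, U) = -((T + U) - 139)/2 = -(-139 + T + U)/2 = 139/2 - T/2 - U/2)
m = -128693/2 (m = -64326 - (139/2 - 1/2*102 - (-1)*16/8) = -64326 - (139/2 - 51 - 1/2*(-4)) = -64326 - (139/2 - 51 + 2) = -64326 - 1*41/2 = -64326 - 41/2 = -128693/2 ≈ -64347.)
O = -128693/2 ≈ -64347.
(L + O) + 186744 = (299183 - 128693/2) + 186744 = 469673/2 + 186744 = 843161/2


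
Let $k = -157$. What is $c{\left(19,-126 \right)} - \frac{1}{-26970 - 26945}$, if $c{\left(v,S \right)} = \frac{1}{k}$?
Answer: $- \frac{53758}{8464655} \approx -0.0063509$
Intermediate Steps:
$c{\left(v,S \right)} = - \frac{1}{157}$ ($c{\left(v,S \right)} = \frac{1}{-157} = - \frac{1}{157}$)
$c{\left(19,-126 \right)} - \frac{1}{-26970 - 26945} = - \frac{1}{157} - \frac{1}{-26970 - 26945} = - \frac{1}{157} - \frac{1}{-53915} = - \frac{1}{157} - - \frac{1}{53915} = - \frac{1}{157} + \frac{1}{53915} = - \frac{53758}{8464655}$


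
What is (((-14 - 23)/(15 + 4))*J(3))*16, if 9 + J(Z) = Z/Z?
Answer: 4736/19 ≈ 249.26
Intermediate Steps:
J(Z) = -8 (J(Z) = -9 + Z/Z = -9 + 1 = -8)
(((-14 - 23)/(15 + 4))*J(3))*16 = (((-14 - 23)/(15 + 4))*(-8))*16 = (-37/19*(-8))*16 = (-37*1/19*(-8))*16 = -37/19*(-8)*16 = (296/19)*16 = 4736/19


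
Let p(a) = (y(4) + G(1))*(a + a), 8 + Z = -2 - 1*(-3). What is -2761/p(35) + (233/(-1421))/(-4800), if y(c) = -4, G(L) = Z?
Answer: 24457673/6820800 ≈ 3.5857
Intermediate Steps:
Z = -7 (Z = -8 + (-2 - 1*(-3)) = -8 + (-2 + 3) = -8 + 1 = -7)
G(L) = -7
p(a) = -22*a (p(a) = (-4 - 7)*(a + a) = -22*a)
-2761/p(35) + (233/(-1421))/(-4800) = -2761/((-22*35)) + (233/(-1421))/(-4800) = -2761/(-770) + (233*(-1/1421))*(-1/4800) = -2761*(-1/770) - 233/1421*(-1/4800) = 251/70 + 233/6820800 = 24457673/6820800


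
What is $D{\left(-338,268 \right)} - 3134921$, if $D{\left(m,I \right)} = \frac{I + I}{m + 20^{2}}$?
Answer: $- \frac{97182283}{31} \approx -3.1349 \cdot 10^{6}$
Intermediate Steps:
$D{\left(m,I \right)} = \frac{2 I}{400 + m}$ ($D{\left(m,I \right)} = \frac{2 I}{m + 400} = \frac{2 I}{400 + m}$)
$D{\left(-338,268 \right)} - 3134921 = 2 \cdot 268 \frac{1}{400 - 338} - 3134921 = 2 \cdot 268 \cdot \frac{1}{62} - 3134921 = \frac{268}{31} - 3134921 = - \frac{97182283}{31}$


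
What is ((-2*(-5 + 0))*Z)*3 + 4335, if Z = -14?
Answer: 3915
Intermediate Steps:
((-2*(-5 + 0))*Z)*3 + 4335 = (-2*(-5 + 0)*(-14))*3 + 4335 = (-2*(-5)*(-14))*3 + 4335 = (10*(-14))*3 + 4335 = -140*3 + 4335 = -420 + 4335 = 3915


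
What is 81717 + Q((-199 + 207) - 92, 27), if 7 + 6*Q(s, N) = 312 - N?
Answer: 245290/3 ≈ 81763.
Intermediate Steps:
Q(s, N) = 305/6 - N/6 (Q(s, N) = -7/6 + (312 - N)/6 = -7/6 + (52 - N/6) = 305/6 - N/6)
81717 + Q((-199 + 207) - 92, 27) = 81717 + (305/6 - 1/6*27) = 81717 + (305/6 - 9/2) = 81717 + 139/3 = 245290/3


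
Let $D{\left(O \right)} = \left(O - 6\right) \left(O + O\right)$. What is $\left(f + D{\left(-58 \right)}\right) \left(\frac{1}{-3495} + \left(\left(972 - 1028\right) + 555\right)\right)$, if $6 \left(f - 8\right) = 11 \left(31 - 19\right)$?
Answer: $\frac{12999805816}{3495} \approx 3.7195 \cdot 10^{6}$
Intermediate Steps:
$D{\left(O \right)} = 2 O \left(-6 + O\right)$ ($D{\left(O \right)} = \left(-6 + O\right) 2 O = 2 O \left(-6 + O\right)$)
$f = 30$ ($f = 8 + \frac{11 \left(31 - 19\right)}{6} = 8 + \frac{11 \cdot 12}{6} = 8 + \frac{1}{6} \cdot 132 = 8 + 22 = 30$)
$\left(f + D{\left(-58 \right)}\right) \left(\frac{1}{-3495} + \left(\left(972 - 1028\right) + 555\right)\right) = \left(30 + 2 \left(-58\right) \left(-6 - 58\right)\right) \left(\frac{1}{-3495} + \left(\left(972 - 1028\right) + 555\right)\right) = \left(30 + 2 \left(-58\right) \left(-64\right)\right) \left(- \frac{1}{3495} + \left(-56 + 555\right)\right) = \left(30 + 7424\right) \left(- \frac{1}{3495} + 499\right) = 7454 \cdot \frac{1744004}{3495} = \frac{12999805816}{3495}$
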